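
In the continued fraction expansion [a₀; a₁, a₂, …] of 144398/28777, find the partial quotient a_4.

7

Repeatedly divide and take the remainder:
144398 ÷ 28777 → quotient 5, remainder 513
28777 ÷ 513 → quotient 56, remainder 49
513 ÷ 49 → quotient 10, remainder 23
49 ÷ 23 → quotient 2, remainder 3
23 ÷ 3 → quotient 7, remainder 2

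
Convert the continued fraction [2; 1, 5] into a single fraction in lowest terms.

17/6

Starting at the tail and folding back:
Start with 5.
1 + 1/(5/1) = 1 + 1/5 = 6/5
2 + 1/(6/5) = 2 + 5/6 = 17/6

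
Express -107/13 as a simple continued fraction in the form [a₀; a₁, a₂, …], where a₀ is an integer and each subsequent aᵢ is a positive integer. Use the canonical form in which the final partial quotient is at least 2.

Run the Euclidean algorithm, recording each quotient:
-107 ÷ 13 → quotient -9, remainder 10
13 ÷ 10 → quotient 1, remainder 3
10 ÷ 3 → quotient 3, remainder 1
3 ÷ 1 → quotient 3, remainder 0

[-9; 1, 3, 3]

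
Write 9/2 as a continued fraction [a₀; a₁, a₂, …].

⌊9/2⌋ = 4, remainder 1
⌊2/1⌋ = 2, remainder 0

[4; 2]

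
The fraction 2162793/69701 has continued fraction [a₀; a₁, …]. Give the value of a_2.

1

⌊2162793/69701⌋ = 31, remainder 2062
⌊69701/2062⌋ = 33, remainder 1655
⌊2062/1655⌋ = 1, remainder 407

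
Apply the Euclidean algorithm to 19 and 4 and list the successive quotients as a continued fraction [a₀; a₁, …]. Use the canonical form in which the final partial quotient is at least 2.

[4; 1, 3]

Run the Euclidean algorithm, recording each quotient:
⌊19/4⌋ = 4, remainder 3
⌊4/3⌋ = 1, remainder 1
⌊3/1⌋ = 3, remainder 0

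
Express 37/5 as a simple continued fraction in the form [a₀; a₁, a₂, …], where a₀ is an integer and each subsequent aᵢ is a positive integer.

37 = 7·5 + 2, so a_0 = 7
5 = 2·2 + 1, so a_1 = 2
2 = 2·1 + 0, so a_2 = 2

[7; 2, 2]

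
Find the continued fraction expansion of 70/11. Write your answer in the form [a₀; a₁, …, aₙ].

70 = 6·11 + 4, so a_0 = 6
11 = 2·4 + 3, so a_1 = 2
4 = 1·3 + 1, so a_2 = 1
3 = 3·1 + 0, so a_3 = 3

[6; 2, 1, 3]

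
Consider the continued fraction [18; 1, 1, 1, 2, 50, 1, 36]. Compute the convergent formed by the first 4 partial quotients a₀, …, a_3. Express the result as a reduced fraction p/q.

56/3

Build up convergents one term at a time:
a_0 = 18: 18/1
a_1 = 1: 19/1
a_2 = 1: 37/2
a_3 = 1: 56/3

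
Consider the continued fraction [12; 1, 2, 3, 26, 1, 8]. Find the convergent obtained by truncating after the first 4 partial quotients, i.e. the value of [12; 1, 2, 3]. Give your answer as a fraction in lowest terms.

a_0 = 12: 12/1
a_1 = 1: 13/1
a_2 = 2: 38/3
a_3 = 3: 127/10

127/10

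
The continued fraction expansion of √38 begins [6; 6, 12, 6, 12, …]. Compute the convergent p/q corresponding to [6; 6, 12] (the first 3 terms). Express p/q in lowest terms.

450/73

Start with 12.
6 + 1/(12/1) = 6 + 1/12 = 73/12
6 + 1/(73/12) = 6 + 12/73 = 450/73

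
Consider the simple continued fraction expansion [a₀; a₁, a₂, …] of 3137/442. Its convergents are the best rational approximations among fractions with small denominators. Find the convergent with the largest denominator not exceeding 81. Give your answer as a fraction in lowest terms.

511/72

a_0 = 7: 7/1  (≤ bound)
a_1 = 10: 71/10  (≤ bound)
a_2 = 3: 220/31  (≤ bound)
a_3 = 1: 291/41  (≤ bound)
a_4 = 1: 511/72  (≤ bound)
a_5 = 2: 1313/185  (> 81, stop)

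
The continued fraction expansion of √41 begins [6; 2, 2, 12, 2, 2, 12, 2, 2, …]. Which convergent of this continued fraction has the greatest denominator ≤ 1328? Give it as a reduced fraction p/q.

a_0 = 6: 6/1  (≤ bound)
a_1 = 2: 13/2  (≤ bound)
a_2 = 2: 32/5  (≤ bound)
a_3 = 12: 397/62  (≤ bound)
a_4 = 2: 826/129  (≤ bound)
a_5 = 2: 2049/320  (≤ bound)
a_6 = 12: 25414/3969  (> 1328, stop)

2049/320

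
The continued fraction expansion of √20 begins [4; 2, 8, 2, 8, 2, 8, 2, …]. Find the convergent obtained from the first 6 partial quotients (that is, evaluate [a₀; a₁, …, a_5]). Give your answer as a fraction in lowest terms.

2889/646

a_0 = 4: 4/1
a_1 = 2: 9/2
a_2 = 8: 76/17
a_3 = 2: 161/36
a_4 = 8: 1364/305
a_5 = 2: 2889/646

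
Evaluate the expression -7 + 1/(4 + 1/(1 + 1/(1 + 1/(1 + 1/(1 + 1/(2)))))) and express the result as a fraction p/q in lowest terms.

-407/60

Collapse the nested fraction from the inside out:
Start with 2.
1 + 1/(2/1) = 1 + 1/2 = 3/2
1 + 1/(3/2) = 1 + 2/3 = 5/3
1 + 1/(5/3) = 1 + 3/5 = 8/5
1 + 1/(8/5) = 1 + 5/8 = 13/8
4 + 1/(13/8) = 4 + 8/13 = 60/13
-7 + 1/(60/13) = -7 + 13/60 = -407/60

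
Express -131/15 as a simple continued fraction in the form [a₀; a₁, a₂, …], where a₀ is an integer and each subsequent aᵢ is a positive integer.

⌊-131/15⌋ = -9, remainder 4
⌊15/4⌋ = 3, remainder 3
⌊4/3⌋ = 1, remainder 1
⌊3/1⌋ = 3, remainder 0

[-9; 3, 1, 3]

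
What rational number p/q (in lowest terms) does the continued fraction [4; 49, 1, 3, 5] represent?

a_0 = 4: 4/1
a_1 = 49: 197/49
a_2 = 1: 201/50
a_3 = 3: 800/199
a_4 = 5: 4201/1045

4201/1045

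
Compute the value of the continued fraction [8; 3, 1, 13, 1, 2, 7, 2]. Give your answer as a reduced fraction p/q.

Start with 2.
7 + 1/(2/1) = 7 + 1/2 = 15/2
2 + 1/(15/2) = 2 + 2/15 = 32/15
1 + 1/(32/15) = 1 + 15/32 = 47/32
13 + 1/(47/32) = 13 + 32/47 = 643/47
1 + 1/(643/47) = 1 + 47/643 = 690/643
3 + 1/(690/643) = 3 + 643/690 = 2713/690
8 + 1/(2713/690) = 8 + 690/2713 = 22394/2713

22394/2713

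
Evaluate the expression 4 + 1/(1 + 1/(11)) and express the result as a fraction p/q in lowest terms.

59/12

Collapse the nested fraction from the inside out:
Start with 11.
1 + 1/(11/1) = 1 + 1/11 = 12/11
4 + 1/(12/11) = 4 + 11/12 = 59/12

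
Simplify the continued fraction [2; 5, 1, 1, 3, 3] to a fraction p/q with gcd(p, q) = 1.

279/128

Use the convergent recurrence hₖ = aₖ·hₖ₋₁ + hₖ₋₂ (and likewise for the denominators kₖ):
a_0 = 2: 2/1
a_1 = 5: 11/5
a_2 = 1: 13/6
a_3 = 1: 24/11
a_4 = 3: 85/39
a_5 = 3: 279/128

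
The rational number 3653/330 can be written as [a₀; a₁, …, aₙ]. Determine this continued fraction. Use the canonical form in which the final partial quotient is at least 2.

Run the Euclidean algorithm, recording each quotient:
3653 = 11·330 + 23, so a_0 = 11
330 = 14·23 + 8, so a_1 = 14
23 = 2·8 + 7, so a_2 = 2
8 = 1·7 + 1, so a_3 = 1
7 = 7·1 + 0, so a_4 = 7

[11; 14, 2, 1, 7]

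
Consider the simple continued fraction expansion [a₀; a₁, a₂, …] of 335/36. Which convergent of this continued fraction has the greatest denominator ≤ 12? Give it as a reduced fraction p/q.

93/10

a_0 = 9: 9/1  (≤ bound)
a_1 = 3: 28/3  (≤ bound)
a_2 = 3: 93/10  (≤ bound)
a_3 = 1: 121/13  (> 12, stop)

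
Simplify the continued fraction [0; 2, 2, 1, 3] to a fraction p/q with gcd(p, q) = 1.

Start with 3.
1 + 1/(3/1) = 1 + 1/3 = 4/3
2 + 1/(4/3) = 2 + 3/4 = 11/4
2 + 1/(11/4) = 2 + 4/11 = 26/11
0 + 1/(26/11) = 0 + 11/26 = 11/26

11/26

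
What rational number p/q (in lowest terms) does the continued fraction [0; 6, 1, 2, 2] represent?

7/47

Use the convergent recurrence hₖ = aₖ·hₖ₋₁ + hₖ₋₂ (and likewise for the denominators kₖ):
a_0 = 0: 0/1
a_1 = 6: 1/6
a_2 = 1: 1/7
a_3 = 2: 3/20
a_4 = 2: 7/47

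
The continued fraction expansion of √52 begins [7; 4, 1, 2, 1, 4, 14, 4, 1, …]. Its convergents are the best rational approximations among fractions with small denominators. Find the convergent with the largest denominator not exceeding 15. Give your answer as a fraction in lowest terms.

a_0 = 7: 7/1  (≤ bound)
a_1 = 4: 29/4  (≤ bound)
a_2 = 1: 36/5  (≤ bound)
a_3 = 2: 101/14  (≤ bound)
a_4 = 1: 137/19  (> 15, stop)

101/14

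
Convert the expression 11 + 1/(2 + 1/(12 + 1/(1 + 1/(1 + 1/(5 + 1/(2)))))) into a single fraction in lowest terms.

7187/626

Start with 2.
5 + 1/(2/1) = 5 + 1/2 = 11/2
1 + 1/(11/2) = 1 + 2/11 = 13/11
1 + 1/(13/11) = 1 + 11/13 = 24/13
12 + 1/(24/13) = 12 + 13/24 = 301/24
2 + 1/(301/24) = 2 + 24/301 = 626/301
11 + 1/(626/301) = 11 + 301/626 = 7187/626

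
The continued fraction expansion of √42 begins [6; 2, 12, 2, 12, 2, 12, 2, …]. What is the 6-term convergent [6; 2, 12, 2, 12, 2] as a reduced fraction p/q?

a_0 = 6: 6/1
a_1 = 2: 13/2
a_2 = 12: 162/25
a_3 = 2: 337/52
a_4 = 12: 4206/649
a_5 = 2: 8749/1350

8749/1350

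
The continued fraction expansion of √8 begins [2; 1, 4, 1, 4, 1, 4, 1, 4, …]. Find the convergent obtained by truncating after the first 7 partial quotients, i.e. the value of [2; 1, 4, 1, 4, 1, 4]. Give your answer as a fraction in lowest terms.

478/169

a_0 = 2: 2/1
a_1 = 1: 3/1
a_2 = 4: 14/5
a_3 = 1: 17/6
a_4 = 4: 82/29
a_5 = 1: 99/35
a_6 = 4: 478/169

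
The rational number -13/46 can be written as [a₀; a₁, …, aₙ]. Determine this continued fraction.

Repeatedly divide and take the remainder:
-13 ÷ 46 → quotient -1, remainder 33
46 ÷ 33 → quotient 1, remainder 13
33 ÷ 13 → quotient 2, remainder 7
13 ÷ 7 → quotient 1, remainder 6
7 ÷ 6 → quotient 1, remainder 1
6 ÷ 1 → quotient 6, remainder 0

[-1; 1, 2, 1, 1, 6]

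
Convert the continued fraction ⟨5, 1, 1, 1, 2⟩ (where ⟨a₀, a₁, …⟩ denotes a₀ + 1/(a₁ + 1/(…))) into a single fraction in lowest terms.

a_0 = 5: 5/1
a_1 = 1: 6/1
a_2 = 1: 11/2
a_3 = 1: 17/3
a_4 = 2: 45/8

45/8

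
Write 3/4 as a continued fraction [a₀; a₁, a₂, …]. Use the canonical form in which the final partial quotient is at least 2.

⌊3/4⌋ = 0, remainder 3
⌊4/3⌋ = 1, remainder 1
⌊3/1⌋ = 3, remainder 0

[0; 1, 3]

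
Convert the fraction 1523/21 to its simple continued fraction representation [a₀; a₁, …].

Run the Euclidean algorithm, recording each quotient:
1523 = 72·21 + 11, so a_0 = 72
21 = 1·11 + 10, so a_1 = 1
11 = 1·10 + 1, so a_2 = 1
10 = 10·1 + 0, so a_3 = 10

[72; 1, 1, 10]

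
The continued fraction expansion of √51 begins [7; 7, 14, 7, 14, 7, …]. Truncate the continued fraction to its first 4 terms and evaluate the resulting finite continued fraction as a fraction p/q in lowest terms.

4999/700

Compute successive convergents:
a_0 = 7: 7/1
a_1 = 7: 50/7
a_2 = 14: 707/99
a_3 = 7: 4999/700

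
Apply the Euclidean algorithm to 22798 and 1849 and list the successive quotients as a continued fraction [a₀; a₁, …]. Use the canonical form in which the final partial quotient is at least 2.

Apply division with remainder until the remainder is 0:
⌊22798/1849⌋ = 12, remainder 610
⌊1849/610⌋ = 3, remainder 19
⌊610/19⌋ = 32, remainder 2
⌊19/2⌋ = 9, remainder 1
⌊2/1⌋ = 2, remainder 0

[12; 3, 32, 9, 2]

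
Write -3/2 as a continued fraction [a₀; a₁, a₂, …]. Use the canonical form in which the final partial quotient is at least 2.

[-2; 2]

⌊-3/2⌋ = -2, remainder 1
⌊2/1⌋ = 2, remainder 0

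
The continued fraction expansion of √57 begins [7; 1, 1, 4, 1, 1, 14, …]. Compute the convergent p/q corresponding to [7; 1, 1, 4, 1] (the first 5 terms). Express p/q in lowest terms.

83/11

Start with 1.
4 + 1/(1/1) = 4 + 1/1 = 5/1
1 + 1/(5/1) = 1 + 1/5 = 6/5
1 + 1/(6/5) = 1 + 5/6 = 11/6
7 + 1/(11/6) = 7 + 6/11 = 83/11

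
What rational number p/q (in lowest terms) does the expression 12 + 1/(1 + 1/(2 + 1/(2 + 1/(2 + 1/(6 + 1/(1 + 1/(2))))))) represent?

4587/361

a_0 = 12: 12/1
a_1 = 1: 13/1
a_2 = 2: 38/3
a_3 = 2: 89/7
a_4 = 2: 216/17
a_5 = 6: 1385/109
a_6 = 1: 1601/126
a_7 = 2: 4587/361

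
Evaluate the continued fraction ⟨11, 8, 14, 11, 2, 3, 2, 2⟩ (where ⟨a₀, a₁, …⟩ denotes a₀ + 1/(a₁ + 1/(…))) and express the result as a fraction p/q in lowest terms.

Start with 2.
2 + 1/(2/1) = 2 + 1/2 = 5/2
3 + 1/(5/2) = 3 + 2/5 = 17/5
2 + 1/(17/5) = 2 + 5/17 = 39/17
11 + 1/(39/17) = 11 + 17/39 = 446/39
14 + 1/(446/39) = 14 + 39/446 = 6283/446
8 + 1/(6283/446) = 8 + 446/6283 = 50710/6283
11 + 1/(50710/6283) = 11 + 6283/50710 = 564093/50710

564093/50710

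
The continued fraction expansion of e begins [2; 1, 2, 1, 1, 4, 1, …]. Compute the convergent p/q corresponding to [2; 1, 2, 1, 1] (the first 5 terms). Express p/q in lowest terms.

19/7

Collapse the nested fraction from the inside out:
Start with 1.
1 + 1/(1/1) = 1 + 1/1 = 2/1
2 + 1/(2/1) = 2 + 1/2 = 5/2
1 + 1/(5/2) = 1 + 2/5 = 7/5
2 + 1/(7/5) = 2 + 5/7 = 19/7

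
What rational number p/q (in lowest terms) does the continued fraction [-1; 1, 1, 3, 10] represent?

a_0 = -1: -1/1
a_1 = 1: 0/1
a_2 = 1: -1/2
a_3 = 3: -3/7
a_4 = 10: -31/72

-31/72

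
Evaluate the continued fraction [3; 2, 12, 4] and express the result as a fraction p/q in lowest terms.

Build up convergents one term at a time:
a_0 = 3: 3/1
a_1 = 2: 7/2
a_2 = 12: 87/25
a_3 = 4: 355/102

355/102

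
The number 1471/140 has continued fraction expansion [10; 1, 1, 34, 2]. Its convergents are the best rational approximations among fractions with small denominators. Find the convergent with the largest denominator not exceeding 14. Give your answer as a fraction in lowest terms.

a_0 = 10: 10/1  (≤ bound)
a_1 = 1: 11/1  (≤ bound)
a_2 = 1: 21/2  (≤ bound)
a_3 = 34: 725/69  (> 14, stop)

21/2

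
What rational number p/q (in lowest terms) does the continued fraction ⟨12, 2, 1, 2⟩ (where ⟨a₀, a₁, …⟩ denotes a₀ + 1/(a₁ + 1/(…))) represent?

Use the convergent recurrence hₖ = aₖ·hₖ₋₁ + hₖ₋₂ (and likewise for the denominators kₖ):
a_0 = 12: 12/1
a_1 = 2: 25/2
a_2 = 1: 37/3
a_3 = 2: 99/8

99/8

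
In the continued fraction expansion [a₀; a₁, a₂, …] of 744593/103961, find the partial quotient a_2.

6

744593 = 7·103961 + 16866, so a_0 = 7
103961 = 6·16866 + 2765, so a_1 = 6
16866 = 6·2765 + 276, so a_2 = 6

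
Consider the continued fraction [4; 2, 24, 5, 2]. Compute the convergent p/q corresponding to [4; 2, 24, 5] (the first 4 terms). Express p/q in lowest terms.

1109/247

Start with 5.
24 + 1/(5/1) = 24 + 1/5 = 121/5
2 + 1/(121/5) = 2 + 5/121 = 247/121
4 + 1/(247/121) = 4 + 121/247 = 1109/247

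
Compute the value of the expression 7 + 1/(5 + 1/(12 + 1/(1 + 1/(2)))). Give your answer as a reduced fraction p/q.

1389/193

Work from the innermost term outward:
Start with 2.
1 + 1/(2/1) = 1 + 1/2 = 3/2
12 + 1/(3/2) = 12 + 2/3 = 38/3
5 + 1/(38/3) = 5 + 3/38 = 193/38
7 + 1/(193/38) = 7 + 38/193 = 1389/193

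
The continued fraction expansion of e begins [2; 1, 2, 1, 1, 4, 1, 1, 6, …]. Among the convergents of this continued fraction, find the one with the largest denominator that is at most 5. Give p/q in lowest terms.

11/4

List convergents until the denominator exceeds the bound:
a_0 = 2: 2/1  (≤ bound)
a_1 = 1: 3/1  (≤ bound)
a_2 = 2: 8/3  (≤ bound)
a_3 = 1: 11/4  (≤ bound)
a_4 = 1: 19/7  (> 5, stop)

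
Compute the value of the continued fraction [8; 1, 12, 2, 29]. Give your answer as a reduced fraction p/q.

Start with 29.
2 + 1/(29/1) = 2 + 1/29 = 59/29
12 + 1/(59/29) = 12 + 29/59 = 737/59
1 + 1/(737/59) = 1 + 59/737 = 796/737
8 + 1/(796/737) = 8 + 737/796 = 7105/796

7105/796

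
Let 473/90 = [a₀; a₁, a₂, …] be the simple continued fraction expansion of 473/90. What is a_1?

Repeatedly divide and take the remainder:
⌊473/90⌋ = 5, remainder 23
⌊90/23⌋ = 3, remainder 21

3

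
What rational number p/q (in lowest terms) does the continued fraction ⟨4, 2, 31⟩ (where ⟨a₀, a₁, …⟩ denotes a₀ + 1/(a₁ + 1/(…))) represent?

283/63

Collapse the nested fraction from the inside out:
Start with 31.
2 + 1/(31/1) = 2 + 1/31 = 63/31
4 + 1/(63/31) = 4 + 31/63 = 283/63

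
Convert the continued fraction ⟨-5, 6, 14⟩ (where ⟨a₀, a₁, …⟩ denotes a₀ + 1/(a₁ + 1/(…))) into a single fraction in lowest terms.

-411/85

Start with 14.
6 + 1/(14/1) = 6 + 1/14 = 85/14
-5 + 1/(85/14) = -5 + 14/85 = -411/85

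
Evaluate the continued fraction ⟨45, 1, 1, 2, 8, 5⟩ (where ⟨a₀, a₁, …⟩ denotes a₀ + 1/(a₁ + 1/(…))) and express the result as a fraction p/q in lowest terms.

Work from the innermost term outward:
Start with 5.
8 + 1/(5/1) = 8 + 1/5 = 41/5
2 + 1/(41/5) = 2 + 5/41 = 87/41
1 + 1/(87/41) = 1 + 41/87 = 128/87
1 + 1/(128/87) = 1 + 87/128 = 215/128
45 + 1/(215/128) = 45 + 128/215 = 9803/215

9803/215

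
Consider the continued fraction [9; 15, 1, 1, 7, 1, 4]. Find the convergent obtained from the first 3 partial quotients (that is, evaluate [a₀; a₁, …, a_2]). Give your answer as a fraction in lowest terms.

a_0 = 9: 9/1
a_1 = 15: 136/15
a_2 = 1: 145/16

145/16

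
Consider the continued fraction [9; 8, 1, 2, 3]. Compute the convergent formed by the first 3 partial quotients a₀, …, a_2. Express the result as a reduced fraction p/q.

Start with 1.
8 + 1/(1/1) = 8 + 1/1 = 9/1
9 + 1/(9/1) = 9 + 1/9 = 82/9

82/9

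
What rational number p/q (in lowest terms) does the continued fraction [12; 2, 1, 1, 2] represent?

161/13

Collapse the nested fraction from the inside out:
Start with 2.
1 + 1/(2/1) = 1 + 1/2 = 3/2
1 + 1/(3/2) = 1 + 2/3 = 5/3
2 + 1/(5/3) = 2 + 3/5 = 13/5
12 + 1/(13/5) = 12 + 5/13 = 161/13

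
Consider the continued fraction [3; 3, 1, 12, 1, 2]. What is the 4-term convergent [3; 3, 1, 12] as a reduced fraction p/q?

Compute successive convergents:
a_0 = 3: 3/1
a_1 = 3: 10/3
a_2 = 1: 13/4
a_3 = 12: 166/51

166/51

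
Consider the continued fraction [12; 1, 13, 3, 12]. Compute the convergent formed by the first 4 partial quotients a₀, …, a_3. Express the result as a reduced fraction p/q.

a_0 = 12: 12/1
a_1 = 1: 13/1
a_2 = 13: 181/14
a_3 = 3: 556/43

556/43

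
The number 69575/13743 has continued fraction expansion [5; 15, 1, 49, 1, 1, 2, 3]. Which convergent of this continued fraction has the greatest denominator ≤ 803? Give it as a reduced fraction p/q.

a_0 = 5: 5/1  (≤ bound)
a_1 = 15: 76/15  (≤ bound)
a_2 = 1: 81/16  (≤ bound)
a_3 = 49: 4045/799  (≤ bound)
a_4 = 1: 4126/815  (> 803, stop)

4045/799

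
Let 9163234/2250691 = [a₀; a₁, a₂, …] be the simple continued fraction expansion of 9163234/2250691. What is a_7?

4

9163234 ÷ 2250691 → quotient 4, remainder 160470
2250691 ÷ 160470 → quotient 14, remainder 4111
160470 ÷ 4111 → quotient 39, remainder 141
4111 ÷ 141 → quotient 29, remainder 22
141 ÷ 22 → quotient 6, remainder 9
22 ÷ 9 → quotient 2, remainder 4
9 ÷ 4 → quotient 2, remainder 1
4 ÷ 1 → quotient 4, remainder 0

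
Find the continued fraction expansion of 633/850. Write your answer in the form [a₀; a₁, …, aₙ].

[0; 1, 2, 1, 11, 18]

633 = 0·850 + 633, so a_0 = 0
850 = 1·633 + 217, so a_1 = 1
633 = 2·217 + 199, so a_2 = 2
217 = 1·199 + 18, so a_3 = 1
199 = 11·18 + 1, so a_4 = 11
18 = 18·1 + 0, so a_5 = 18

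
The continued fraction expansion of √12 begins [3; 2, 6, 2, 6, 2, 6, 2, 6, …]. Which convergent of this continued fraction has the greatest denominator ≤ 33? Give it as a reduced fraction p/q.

List convergents until the denominator exceeds the bound:
a_0 = 3: 3/1  (≤ bound)
a_1 = 2: 7/2  (≤ bound)
a_2 = 6: 45/13  (≤ bound)
a_3 = 2: 97/28  (≤ bound)
a_4 = 6: 627/181  (> 33, stop)

97/28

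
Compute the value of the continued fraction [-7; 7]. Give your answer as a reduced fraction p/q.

a_0 = -7: -7/1
a_1 = 7: -48/7

-48/7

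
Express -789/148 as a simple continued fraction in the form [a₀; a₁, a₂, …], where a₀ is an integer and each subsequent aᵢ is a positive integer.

[-6; 1, 2, 49]

-789 ÷ 148 → quotient -6, remainder 99
148 ÷ 99 → quotient 1, remainder 49
99 ÷ 49 → quotient 2, remainder 1
49 ÷ 1 → quotient 49, remainder 0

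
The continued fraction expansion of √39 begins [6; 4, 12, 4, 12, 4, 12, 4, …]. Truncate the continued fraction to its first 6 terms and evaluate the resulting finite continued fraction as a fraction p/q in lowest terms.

62425/9996

Start with 4.
12 + 1/(4/1) = 12 + 1/4 = 49/4
4 + 1/(49/4) = 4 + 4/49 = 200/49
12 + 1/(200/49) = 12 + 49/200 = 2449/200
4 + 1/(2449/200) = 4 + 200/2449 = 9996/2449
6 + 1/(9996/2449) = 6 + 2449/9996 = 62425/9996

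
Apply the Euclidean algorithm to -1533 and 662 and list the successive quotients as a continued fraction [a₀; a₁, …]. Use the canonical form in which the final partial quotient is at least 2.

-1533 ÷ 662 → quotient -3, remainder 453
662 ÷ 453 → quotient 1, remainder 209
453 ÷ 209 → quotient 2, remainder 35
209 ÷ 35 → quotient 5, remainder 34
35 ÷ 34 → quotient 1, remainder 1
34 ÷ 1 → quotient 34, remainder 0

[-3; 1, 2, 5, 1, 34]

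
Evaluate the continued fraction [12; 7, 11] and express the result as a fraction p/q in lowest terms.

Start with 11.
7 + 1/(11/1) = 7 + 1/11 = 78/11
12 + 1/(78/11) = 12 + 11/78 = 947/78

947/78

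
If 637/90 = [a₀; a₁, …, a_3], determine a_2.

Run the Euclidean algorithm, recording each quotient:
637 ÷ 90 → quotient 7, remainder 7
90 ÷ 7 → quotient 12, remainder 6
7 ÷ 6 → quotient 1, remainder 1

1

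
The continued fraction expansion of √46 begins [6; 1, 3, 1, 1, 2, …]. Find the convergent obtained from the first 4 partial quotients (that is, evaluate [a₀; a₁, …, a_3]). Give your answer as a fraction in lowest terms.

34/5

a_0 = 6: 6/1
a_1 = 1: 7/1
a_2 = 3: 27/4
a_3 = 1: 34/5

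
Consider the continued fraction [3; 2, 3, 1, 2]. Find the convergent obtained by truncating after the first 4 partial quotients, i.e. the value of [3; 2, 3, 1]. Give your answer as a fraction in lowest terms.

31/9

Collapse the nested fraction from the inside out:
Start with 1.
3 + 1/(1/1) = 3 + 1/1 = 4/1
2 + 1/(4/1) = 2 + 1/4 = 9/4
3 + 1/(9/4) = 3 + 4/9 = 31/9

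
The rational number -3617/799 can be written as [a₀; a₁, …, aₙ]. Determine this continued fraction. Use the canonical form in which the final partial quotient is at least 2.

[-5; 2, 8, 1, 3, 1, 3, 2]

-3617 = -5·799 + 378, so a_0 = -5
799 = 2·378 + 43, so a_1 = 2
378 = 8·43 + 34, so a_2 = 8
43 = 1·34 + 9, so a_3 = 1
34 = 3·9 + 7, so a_4 = 3
9 = 1·7 + 2, so a_5 = 1
7 = 3·2 + 1, so a_6 = 3
2 = 2·1 + 0, so a_7 = 2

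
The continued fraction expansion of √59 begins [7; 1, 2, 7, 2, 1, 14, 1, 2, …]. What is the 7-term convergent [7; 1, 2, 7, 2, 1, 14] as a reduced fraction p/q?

7781/1013

a_0 = 7: 7/1
a_1 = 1: 8/1
a_2 = 2: 23/3
a_3 = 7: 169/22
a_4 = 2: 361/47
a_5 = 1: 530/69
a_6 = 14: 7781/1013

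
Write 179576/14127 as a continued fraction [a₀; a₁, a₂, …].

[12; 1, 2, 2, 7, 54, 5]

179576 ÷ 14127 → quotient 12, remainder 10052
14127 ÷ 10052 → quotient 1, remainder 4075
10052 ÷ 4075 → quotient 2, remainder 1902
4075 ÷ 1902 → quotient 2, remainder 271
1902 ÷ 271 → quotient 7, remainder 5
271 ÷ 5 → quotient 54, remainder 1
5 ÷ 1 → quotient 5, remainder 0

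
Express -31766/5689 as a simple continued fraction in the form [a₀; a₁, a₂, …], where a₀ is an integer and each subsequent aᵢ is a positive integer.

-31766 ÷ 5689 → quotient -6, remainder 2368
5689 ÷ 2368 → quotient 2, remainder 953
2368 ÷ 953 → quotient 2, remainder 462
953 ÷ 462 → quotient 2, remainder 29
462 ÷ 29 → quotient 15, remainder 27
29 ÷ 27 → quotient 1, remainder 2
27 ÷ 2 → quotient 13, remainder 1
2 ÷ 1 → quotient 2, remainder 0

[-6; 2, 2, 2, 15, 1, 13, 2]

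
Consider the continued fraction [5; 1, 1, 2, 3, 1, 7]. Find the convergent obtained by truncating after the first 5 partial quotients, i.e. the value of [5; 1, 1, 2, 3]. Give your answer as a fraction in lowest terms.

95/17

Work from the innermost term outward:
Start with 3.
2 + 1/(3/1) = 2 + 1/3 = 7/3
1 + 1/(7/3) = 1 + 3/7 = 10/7
1 + 1/(10/7) = 1 + 7/10 = 17/10
5 + 1/(17/10) = 5 + 10/17 = 95/17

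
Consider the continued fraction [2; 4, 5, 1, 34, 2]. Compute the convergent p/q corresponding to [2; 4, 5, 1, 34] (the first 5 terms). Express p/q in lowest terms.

Start with 34.
1 + 1/(34/1) = 1 + 1/34 = 35/34
5 + 1/(35/34) = 5 + 34/35 = 209/35
4 + 1/(209/35) = 4 + 35/209 = 871/209
2 + 1/(871/209) = 2 + 209/871 = 1951/871

1951/871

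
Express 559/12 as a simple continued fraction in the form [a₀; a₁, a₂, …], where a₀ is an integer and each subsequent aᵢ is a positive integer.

Run the Euclidean algorithm, recording each quotient:
⌊559/12⌋ = 46, remainder 7
⌊12/7⌋ = 1, remainder 5
⌊7/5⌋ = 1, remainder 2
⌊5/2⌋ = 2, remainder 1
⌊2/1⌋ = 2, remainder 0

[46; 1, 1, 2, 2]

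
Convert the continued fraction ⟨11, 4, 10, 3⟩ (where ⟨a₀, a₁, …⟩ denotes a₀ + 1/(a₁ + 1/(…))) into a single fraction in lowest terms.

1428/127

a_0 = 11: 11/1
a_1 = 4: 45/4
a_2 = 10: 461/41
a_3 = 3: 1428/127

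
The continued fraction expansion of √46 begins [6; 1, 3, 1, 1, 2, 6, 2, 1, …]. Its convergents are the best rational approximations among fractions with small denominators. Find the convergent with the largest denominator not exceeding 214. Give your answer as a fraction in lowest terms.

997/147

a_0 = 6: 6/1  (≤ bound)
a_1 = 1: 7/1  (≤ bound)
a_2 = 3: 27/4  (≤ bound)
a_3 = 1: 34/5  (≤ bound)
a_4 = 1: 61/9  (≤ bound)
a_5 = 2: 156/23  (≤ bound)
a_6 = 6: 997/147  (≤ bound)
a_7 = 2: 2150/317  (> 214, stop)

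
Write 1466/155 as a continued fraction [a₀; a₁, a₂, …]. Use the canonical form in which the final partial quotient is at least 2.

[9; 2, 5, 2, 6]

1466 ÷ 155 → quotient 9, remainder 71
155 ÷ 71 → quotient 2, remainder 13
71 ÷ 13 → quotient 5, remainder 6
13 ÷ 6 → quotient 2, remainder 1
6 ÷ 1 → quotient 6, remainder 0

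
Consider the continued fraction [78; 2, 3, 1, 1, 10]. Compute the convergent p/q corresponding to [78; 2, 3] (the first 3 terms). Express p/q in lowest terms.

549/7

Start with 3.
2 + 1/(3/1) = 2 + 1/3 = 7/3
78 + 1/(7/3) = 78 + 3/7 = 549/7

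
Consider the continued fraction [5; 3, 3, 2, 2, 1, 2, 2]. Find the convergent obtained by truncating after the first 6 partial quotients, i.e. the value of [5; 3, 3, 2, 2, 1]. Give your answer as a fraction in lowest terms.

419/79

Start with 1.
2 + 1/(1/1) = 2 + 1/1 = 3/1
2 + 1/(3/1) = 2 + 1/3 = 7/3
3 + 1/(7/3) = 3 + 3/7 = 24/7
3 + 1/(24/7) = 3 + 7/24 = 79/24
5 + 1/(79/24) = 5 + 24/79 = 419/79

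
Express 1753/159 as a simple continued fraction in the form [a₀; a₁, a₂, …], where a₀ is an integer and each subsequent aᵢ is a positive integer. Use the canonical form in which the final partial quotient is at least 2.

[11; 39, 1, 3]

1753 ÷ 159 → quotient 11, remainder 4
159 ÷ 4 → quotient 39, remainder 3
4 ÷ 3 → quotient 1, remainder 1
3 ÷ 1 → quotient 3, remainder 0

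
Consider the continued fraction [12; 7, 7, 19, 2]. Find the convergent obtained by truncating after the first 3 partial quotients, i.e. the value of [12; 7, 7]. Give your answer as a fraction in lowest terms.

Start with 7.
7 + 1/(7/1) = 7 + 1/7 = 50/7
12 + 1/(50/7) = 12 + 7/50 = 607/50

607/50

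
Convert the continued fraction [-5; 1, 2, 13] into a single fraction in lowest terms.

Start with 13.
2 + 1/(13/1) = 2 + 1/13 = 27/13
1 + 1/(27/13) = 1 + 13/27 = 40/27
-5 + 1/(40/27) = -5 + 27/40 = -173/40

-173/40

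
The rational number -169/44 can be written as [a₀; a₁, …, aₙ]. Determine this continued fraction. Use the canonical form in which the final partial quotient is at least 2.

Repeatedly divide and take the remainder:
-169 ÷ 44 → quotient -4, remainder 7
44 ÷ 7 → quotient 6, remainder 2
7 ÷ 2 → quotient 3, remainder 1
2 ÷ 1 → quotient 2, remainder 0

[-4; 6, 3, 2]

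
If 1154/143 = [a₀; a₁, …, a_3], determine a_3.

3

1154 = 8·143 + 10, so a_0 = 8
143 = 14·10 + 3, so a_1 = 14
10 = 3·3 + 1, so a_2 = 3
3 = 3·1 + 0, so a_3 = 3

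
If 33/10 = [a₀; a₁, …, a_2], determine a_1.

Repeatedly divide and take the remainder:
⌊33/10⌋ = 3, remainder 3
⌊10/3⌋ = 3, remainder 1

3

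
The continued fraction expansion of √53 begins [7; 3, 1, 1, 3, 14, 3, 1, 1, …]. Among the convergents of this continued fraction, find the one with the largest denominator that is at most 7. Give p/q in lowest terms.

a_0 = 7: 7/1  (≤ bound)
a_1 = 3: 22/3  (≤ bound)
a_2 = 1: 29/4  (≤ bound)
a_3 = 1: 51/7  (≤ bound)
a_4 = 3: 182/25  (> 7, stop)

51/7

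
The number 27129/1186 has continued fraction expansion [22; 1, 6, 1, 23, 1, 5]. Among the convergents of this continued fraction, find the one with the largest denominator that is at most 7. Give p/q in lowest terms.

List convergents until the denominator exceeds the bound:
a_0 = 22: 22/1  (≤ bound)
a_1 = 1: 23/1  (≤ bound)
a_2 = 6: 160/7  (≤ bound)
a_3 = 1: 183/8  (> 7, stop)

160/7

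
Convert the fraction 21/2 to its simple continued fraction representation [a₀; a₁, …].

[10; 2]

Run the Euclidean algorithm, recording each quotient:
⌊21/2⌋ = 10, remainder 1
⌊2/1⌋ = 2, remainder 0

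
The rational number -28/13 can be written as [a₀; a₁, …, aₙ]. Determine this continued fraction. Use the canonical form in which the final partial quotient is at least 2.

[-3; 1, 5, 2]

⌊-28/13⌋ = -3, remainder 11
⌊13/11⌋ = 1, remainder 2
⌊11/2⌋ = 5, remainder 1
⌊2/1⌋ = 2, remainder 0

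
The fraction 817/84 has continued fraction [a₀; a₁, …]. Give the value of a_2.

2

Run the Euclidean algorithm, recording each quotient:
817 ÷ 84 → quotient 9, remainder 61
84 ÷ 61 → quotient 1, remainder 23
61 ÷ 23 → quotient 2, remainder 15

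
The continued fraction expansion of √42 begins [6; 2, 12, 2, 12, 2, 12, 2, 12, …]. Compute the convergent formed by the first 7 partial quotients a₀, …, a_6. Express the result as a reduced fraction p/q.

109194/16849

Start with 12.
2 + 1/(12/1) = 2 + 1/12 = 25/12
12 + 1/(25/12) = 12 + 12/25 = 312/25
2 + 1/(312/25) = 2 + 25/312 = 649/312
12 + 1/(649/312) = 12 + 312/649 = 8100/649
2 + 1/(8100/649) = 2 + 649/8100 = 16849/8100
6 + 1/(16849/8100) = 6 + 8100/16849 = 109194/16849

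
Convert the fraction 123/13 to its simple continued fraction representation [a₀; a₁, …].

[9; 2, 6]

123 = 9·13 + 6, so a_0 = 9
13 = 2·6 + 1, so a_1 = 2
6 = 6·1 + 0, so a_2 = 6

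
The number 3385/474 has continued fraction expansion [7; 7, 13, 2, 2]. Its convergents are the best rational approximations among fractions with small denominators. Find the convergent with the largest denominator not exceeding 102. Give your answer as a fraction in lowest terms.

657/92

List convergents until the denominator exceeds the bound:
a_0 = 7: 7/1  (≤ bound)
a_1 = 7: 50/7  (≤ bound)
a_2 = 13: 657/92  (≤ bound)
a_3 = 2: 1364/191  (> 102, stop)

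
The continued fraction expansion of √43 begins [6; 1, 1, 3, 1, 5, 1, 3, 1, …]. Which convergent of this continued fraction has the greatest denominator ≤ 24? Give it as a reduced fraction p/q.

a_0 = 6: 6/1  (≤ bound)
a_1 = 1: 7/1  (≤ bound)
a_2 = 1: 13/2  (≤ bound)
a_3 = 3: 46/7  (≤ bound)
a_4 = 1: 59/9  (≤ bound)
a_5 = 5: 341/52  (> 24, stop)

59/9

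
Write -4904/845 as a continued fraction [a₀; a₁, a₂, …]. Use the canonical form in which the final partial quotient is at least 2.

Run the Euclidean algorithm, recording each quotient:
-4904 = -6·845 + 166, so a_0 = -6
845 = 5·166 + 15, so a_1 = 5
166 = 11·15 + 1, so a_2 = 11
15 = 15·1 + 0, so a_3 = 15

[-6; 5, 11, 15]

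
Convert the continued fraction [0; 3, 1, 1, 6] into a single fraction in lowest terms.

13/46

Work from the innermost term outward:
Start with 6.
1 + 1/(6/1) = 1 + 1/6 = 7/6
1 + 1/(7/6) = 1 + 6/7 = 13/7
3 + 1/(13/7) = 3 + 7/13 = 46/13
0 + 1/(46/13) = 0 + 13/46 = 13/46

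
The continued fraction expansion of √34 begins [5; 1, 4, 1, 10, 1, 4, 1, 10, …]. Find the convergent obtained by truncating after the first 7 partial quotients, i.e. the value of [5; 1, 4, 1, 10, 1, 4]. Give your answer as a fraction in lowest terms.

Build up convergents one term at a time:
a_0 = 5: 5/1
a_1 = 1: 6/1
a_2 = 4: 29/5
a_3 = 1: 35/6
a_4 = 10: 379/65
a_5 = 1: 414/71
a_6 = 4: 2035/349

2035/349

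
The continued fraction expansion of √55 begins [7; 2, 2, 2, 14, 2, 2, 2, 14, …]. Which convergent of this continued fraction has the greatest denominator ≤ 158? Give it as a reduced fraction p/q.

89/12

a_0 = 7: 7/1  (≤ bound)
a_1 = 2: 15/2  (≤ bound)
a_2 = 2: 37/5  (≤ bound)
a_3 = 2: 89/12  (≤ bound)
a_4 = 14: 1283/173  (> 158, stop)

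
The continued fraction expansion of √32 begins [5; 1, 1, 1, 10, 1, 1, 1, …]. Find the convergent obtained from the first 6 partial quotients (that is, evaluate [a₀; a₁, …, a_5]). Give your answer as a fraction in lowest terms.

Compute successive convergents:
a_0 = 5: 5/1
a_1 = 1: 6/1
a_2 = 1: 11/2
a_3 = 1: 17/3
a_4 = 10: 181/32
a_5 = 1: 198/35

198/35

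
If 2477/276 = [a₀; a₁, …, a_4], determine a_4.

2477 ÷ 276 → quotient 8, remainder 269
276 ÷ 269 → quotient 1, remainder 7
269 ÷ 7 → quotient 38, remainder 3
7 ÷ 3 → quotient 2, remainder 1
3 ÷ 1 → quotient 3, remainder 0

3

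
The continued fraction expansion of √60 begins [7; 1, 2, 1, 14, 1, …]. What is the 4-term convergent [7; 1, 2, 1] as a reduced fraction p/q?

31/4

Compute successive convergents:
a_0 = 7: 7/1
a_1 = 1: 8/1
a_2 = 2: 23/3
a_3 = 1: 31/4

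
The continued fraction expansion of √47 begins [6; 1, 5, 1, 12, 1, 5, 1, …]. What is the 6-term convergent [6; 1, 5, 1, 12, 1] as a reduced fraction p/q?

665/97

a_0 = 6: 6/1
a_1 = 1: 7/1
a_2 = 5: 41/6
a_3 = 1: 48/7
a_4 = 12: 617/90
a_5 = 1: 665/97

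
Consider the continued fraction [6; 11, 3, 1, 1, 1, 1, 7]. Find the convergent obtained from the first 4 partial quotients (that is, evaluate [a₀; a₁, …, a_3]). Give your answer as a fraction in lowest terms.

Start with 1.
3 + 1/(1/1) = 3 + 1/1 = 4/1
11 + 1/(4/1) = 11 + 1/4 = 45/4
6 + 1/(45/4) = 6 + 4/45 = 274/45

274/45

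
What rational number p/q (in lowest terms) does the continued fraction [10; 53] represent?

531/53

Start with 53.
10 + 1/(53/1) = 10 + 1/53 = 531/53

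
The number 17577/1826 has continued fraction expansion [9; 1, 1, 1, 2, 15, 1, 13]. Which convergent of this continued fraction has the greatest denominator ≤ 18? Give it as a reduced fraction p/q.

77/8

a_0 = 9: 9/1  (≤ bound)
a_1 = 1: 10/1  (≤ bound)
a_2 = 1: 19/2  (≤ bound)
a_3 = 1: 29/3  (≤ bound)
a_4 = 2: 77/8  (≤ bound)
a_5 = 15: 1184/123  (> 18, stop)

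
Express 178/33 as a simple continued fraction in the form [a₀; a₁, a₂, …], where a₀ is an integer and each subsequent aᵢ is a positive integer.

Repeatedly divide and take the remainder:
⌊178/33⌋ = 5, remainder 13
⌊33/13⌋ = 2, remainder 7
⌊13/7⌋ = 1, remainder 6
⌊7/6⌋ = 1, remainder 1
⌊6/1⌋ = 6, remainder 0

[5; 2, 1, 1, 6]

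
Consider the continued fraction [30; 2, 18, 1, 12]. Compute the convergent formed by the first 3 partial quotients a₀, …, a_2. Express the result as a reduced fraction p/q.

1128/37

Collapse the nested fraction from the inside out:
Start with 18.
2 + 1/(18/1) = 2 + 1/18 = 37/18
30 + 1/(37/18) = 30 + 18/37 = 1128/37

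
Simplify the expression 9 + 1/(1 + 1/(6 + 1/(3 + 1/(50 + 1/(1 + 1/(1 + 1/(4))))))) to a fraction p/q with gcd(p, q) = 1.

Start with 4.
1 + 1/(4/1) = 1 + 1/4 = 5/4
1 + 1/(5/4) = 1 + 4/5 = 9/5
50 + 1/(9/5) = 50 + 5/9 = 455/9
3 + 1/(455/9) = 3 + 9/455 = 1374/455
6 + 1/(1374/455) = 6 + 455/1374 = 8699/1374
1 + 1/(8699/1374) = 1 + 1374/8699 = 10073/8699
9 + 1/(10073/8699) = 9 + 8699/10073 = 99356/10073

99356/10073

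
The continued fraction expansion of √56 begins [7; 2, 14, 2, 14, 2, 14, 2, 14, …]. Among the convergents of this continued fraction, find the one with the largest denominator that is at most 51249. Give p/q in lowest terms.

List convergents until the denominator exceeds the bound:
a_0 = 7: 7/1  (≤ bound)
a_1 = 2: 15/2  (≤ bound)
a_2 = 14: 217/29  (≤ bound)
a_3 = 2: 449/60  (≤ bound)
a_4 = 14: 6503/869  (≤ bound)
a_5 = 2: 13455/1798  (≤ bound)
a_6 = 14: 194873/26041  (≤ bound)
a_7 = 2: 403201/53880  (> 51249, stop)

194873/26041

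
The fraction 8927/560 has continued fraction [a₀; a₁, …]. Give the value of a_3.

1

Run the Euclidean algorithm, recording each quotient:
⌊8927/560⌋ = 15, remainder 527
⌊560/527⌋ = 1, remainder 33
⌊527/33⌋ = 15, remainder 32
⌊33/32⌋ = 1, remainder 1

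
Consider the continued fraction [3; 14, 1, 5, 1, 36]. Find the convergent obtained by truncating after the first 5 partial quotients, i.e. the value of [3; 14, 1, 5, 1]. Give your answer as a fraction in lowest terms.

319/104

Work from the innermost term outward:
Start with 1.
5 + 1/(1/1) = 5 + 1/1 = 6/1
1 + 1/(6/1) = 1 + 1/6 = 7/6
14 + 1/(7/6) = 14 + 6/7 = 104/7
3 + 1/(104/7) = 3 + 7/104 = 319/104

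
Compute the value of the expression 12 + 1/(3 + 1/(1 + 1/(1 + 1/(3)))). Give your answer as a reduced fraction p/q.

307/25

Start with 3.
1 + 1/(3/1) = 1 + 1/3 = 4/3
1 + 1/(4/3) = 1 + 3/4 = 7/4
3 + 1/(7/4) = 3 + 4/7 = 25/7
12 + 1/(25/7) = 12 + 7/25 = 307/25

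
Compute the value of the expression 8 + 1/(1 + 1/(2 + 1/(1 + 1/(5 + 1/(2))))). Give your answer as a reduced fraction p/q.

a_0 = 8: 8/1
a_1 = 1: 9/1
a_2 = 2: 26/3
a_3 = 1: 35/4
a_4 = 5: 201/23
a_5 = 2: 437/50

437/50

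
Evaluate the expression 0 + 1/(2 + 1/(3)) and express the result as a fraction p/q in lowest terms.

Start with 3.
2 + 1/(3/1) = 2 + 1/3 = 7/3
0 + 1/(7/3) = 0 + 3/7 = 3/7

3/7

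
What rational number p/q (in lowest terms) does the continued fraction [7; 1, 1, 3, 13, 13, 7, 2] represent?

139483/18426

a_0 = 7: 7/1
a_1 = 1: 8/1
a_2 = 1: 15/2
a_3 = 3: 53/7
a_4 = 13: 704/93
a_5 = 13: 9205/1216
a_6 = 7: 65139/8605
a_7 = 2: 139483/18426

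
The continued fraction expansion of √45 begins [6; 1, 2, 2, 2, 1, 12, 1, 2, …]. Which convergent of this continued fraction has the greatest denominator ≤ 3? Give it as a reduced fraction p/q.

20/3

List convergents until the denominator exceeds the bound:
a_0 = 6: 6/1  (≤ bound)
a_1 = 1: 7/1  (≤ bound)
a_2 = 2: 20/3  (≤ bound)
a_3 = 2: 47/7  (> 3, stop)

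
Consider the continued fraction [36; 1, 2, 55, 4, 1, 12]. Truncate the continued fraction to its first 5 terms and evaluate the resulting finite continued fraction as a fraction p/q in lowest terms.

24458/667

Work from the innermost term outward:
Start with 4.
55 + 1/(4/1) = 55 + 1/4 = 221/4
2 + 1/(221/4) = 2 + 4/221 = 446/221
1 + 1/(446/221) = 1 + 221/446 = 667/446
36 + 1/(667/446) = 36 + 446/667 = 24458/667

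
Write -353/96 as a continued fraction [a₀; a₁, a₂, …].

[-4; 3, 10, 3]

Apply division with remainder until the remainder is 0:
-353 = -4·96 + 31, so a_0 = -4
96 = 3·31 + 3, so a_1 = 3
31 = 10·3 + 1, so a_2 = 10
3 = 3·1 + 0, so a_3 = 3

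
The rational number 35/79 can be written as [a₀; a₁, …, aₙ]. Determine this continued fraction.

[0; 2, 3, 1, 8]

35 ÷ 79 → quotient 0, remainder 35
79 ÷ 35 → quotient 2, remainder 9
35 ÷ 9 → quotient 3, remainder 8
9 ÷ 8 → quotient 1, remainder 1
8 ÷ 1 → quotient 8, remainder 0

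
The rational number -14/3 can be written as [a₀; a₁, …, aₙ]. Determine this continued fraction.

Apply division with remainder until the remainder is 0:
-14 ÷ 3 → quotient -5, remainder 1
3 ÷ 1 → quotient 3, remainder 0

[-5; 3]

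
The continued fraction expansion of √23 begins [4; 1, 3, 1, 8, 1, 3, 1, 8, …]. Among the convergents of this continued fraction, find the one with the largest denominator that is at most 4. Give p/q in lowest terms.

List convergents until the denominator exceeds the bound:
a_0 = 4: 4/1  (≤ bound)
a_1 = 1: 5/1  (≤ bound)
a_2 = 3: 19/4  (≤ bound)
a_3 = 1: 24/5  (> 4, stop)

19/4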